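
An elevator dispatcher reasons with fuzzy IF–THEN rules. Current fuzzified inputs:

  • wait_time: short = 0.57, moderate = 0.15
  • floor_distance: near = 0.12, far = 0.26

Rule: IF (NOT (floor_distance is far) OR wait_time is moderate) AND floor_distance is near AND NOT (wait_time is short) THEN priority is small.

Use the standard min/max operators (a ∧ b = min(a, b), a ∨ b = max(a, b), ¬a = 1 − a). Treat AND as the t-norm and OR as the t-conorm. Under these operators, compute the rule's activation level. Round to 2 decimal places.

0.12

firing strength: (¬far=1−0.26=0.74 OR moderate=0.15) = 0.74; AND[min(a, b)] with near=0.12, ¬short=1−0.57=0.43 → w = 0.12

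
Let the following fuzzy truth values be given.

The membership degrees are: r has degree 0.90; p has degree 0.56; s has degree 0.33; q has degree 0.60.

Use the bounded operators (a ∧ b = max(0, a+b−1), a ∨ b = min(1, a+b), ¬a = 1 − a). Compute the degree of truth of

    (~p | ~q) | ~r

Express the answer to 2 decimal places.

0.94

~p = 1 − 0.56 = 0.44
~q = 1 − 0.60 = 0.40
~p | ~q = min(1, a+b) on (0.44, 0.40) = 0.84
~r = 1 − 0.90 = 0.10
(~p | ~q) | ~r = min(1, a+b) on (0.84, 0.10) = 0.94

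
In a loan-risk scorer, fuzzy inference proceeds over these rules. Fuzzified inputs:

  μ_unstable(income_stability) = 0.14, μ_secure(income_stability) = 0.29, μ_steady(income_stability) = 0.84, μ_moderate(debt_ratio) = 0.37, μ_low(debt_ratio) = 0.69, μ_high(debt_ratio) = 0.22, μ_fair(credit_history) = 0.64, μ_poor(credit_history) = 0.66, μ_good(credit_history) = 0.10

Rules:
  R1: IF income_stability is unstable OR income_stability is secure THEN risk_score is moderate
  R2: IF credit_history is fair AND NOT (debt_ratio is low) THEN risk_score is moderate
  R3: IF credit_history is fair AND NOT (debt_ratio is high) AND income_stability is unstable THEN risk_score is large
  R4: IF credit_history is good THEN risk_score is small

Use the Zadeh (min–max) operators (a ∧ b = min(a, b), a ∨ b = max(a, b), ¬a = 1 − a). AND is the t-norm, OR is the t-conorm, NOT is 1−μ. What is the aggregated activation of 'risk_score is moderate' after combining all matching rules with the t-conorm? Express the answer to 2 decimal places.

R1: unstable=0.14, secure=0.29; OR[max(a, b)] → w = 0.29
R2: fair=0.64, ¬low=1−0.69=0.31; AND[min(a, b)] → w = 0.31
R3: fair=0.64, ¬high=1−0.22=0.78, unstable=0.14; AND[min(a, b)] → w = 0.14
R4: good=0.10 → w = 0.10
Rules with consequent 'moderate': {R1, R2} → strengths 0.29, 0.31
Aggregate via t-conorm [max(a, b)]: 0.31

0.31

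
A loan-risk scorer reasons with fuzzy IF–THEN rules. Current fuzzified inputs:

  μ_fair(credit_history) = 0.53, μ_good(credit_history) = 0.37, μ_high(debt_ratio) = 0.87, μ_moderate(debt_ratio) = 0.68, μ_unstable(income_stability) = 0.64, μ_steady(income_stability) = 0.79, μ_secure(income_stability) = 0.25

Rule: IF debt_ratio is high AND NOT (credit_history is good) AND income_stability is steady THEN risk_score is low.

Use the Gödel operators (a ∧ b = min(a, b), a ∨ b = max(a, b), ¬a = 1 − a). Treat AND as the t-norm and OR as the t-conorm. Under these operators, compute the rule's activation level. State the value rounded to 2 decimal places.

firing strength: high=0.87, ¬good=1−0.37=0.63, steady=0.79; AND[min(a, b)] → w = 0.63

0.63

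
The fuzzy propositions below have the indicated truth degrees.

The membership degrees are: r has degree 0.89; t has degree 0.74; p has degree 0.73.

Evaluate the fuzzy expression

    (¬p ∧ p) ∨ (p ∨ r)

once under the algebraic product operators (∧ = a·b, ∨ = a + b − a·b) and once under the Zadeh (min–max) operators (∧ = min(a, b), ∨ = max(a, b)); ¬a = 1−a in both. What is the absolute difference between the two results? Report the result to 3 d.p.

0.086

Under algebraic product:
  ¬p = 1 − 0.7300 = 0.2700
  ¬p ∧ p = a·b on (0.2700, 0.7300) = 0.1971
  p ∨ r = a + b − a·b on (0.7300, 0.8900) = 0.9703
  (¬p ∧ p) ∨ (p ∨ r) = a + b − a·b on (0.1971, 0.9703) = 0.9762
  → value = 0.9762
Under Zadeh (min–max):
  ¬p = 1 − 0.73 = 0.27
  ¬p ∧ p = min(a, b) on (0.27, 0.73) = 0.27
  p ∨ r = max(a, b) on (0.73, 0.89) = 0.89
  (¬p ∧ p) ∨ (p ∨ r) = max(a, b) on (0.27, 0.89) = 0.89
  → value = 0.8900
|0.9762 − 0.8900| = 0.086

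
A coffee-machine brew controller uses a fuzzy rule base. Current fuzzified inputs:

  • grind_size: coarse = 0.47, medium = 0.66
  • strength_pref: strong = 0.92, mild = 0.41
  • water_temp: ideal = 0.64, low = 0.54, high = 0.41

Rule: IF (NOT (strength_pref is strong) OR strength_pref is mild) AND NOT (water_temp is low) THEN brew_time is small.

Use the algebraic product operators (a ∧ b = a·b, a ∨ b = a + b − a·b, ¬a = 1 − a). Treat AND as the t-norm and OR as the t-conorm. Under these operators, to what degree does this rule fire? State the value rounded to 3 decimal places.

firing strength: (¬strong=1−0.92=0.08 OR mild=0.41) = 0.4572; AND[a·b] with ¬low=1−0.54=0.46 → w = 0.2103

0.210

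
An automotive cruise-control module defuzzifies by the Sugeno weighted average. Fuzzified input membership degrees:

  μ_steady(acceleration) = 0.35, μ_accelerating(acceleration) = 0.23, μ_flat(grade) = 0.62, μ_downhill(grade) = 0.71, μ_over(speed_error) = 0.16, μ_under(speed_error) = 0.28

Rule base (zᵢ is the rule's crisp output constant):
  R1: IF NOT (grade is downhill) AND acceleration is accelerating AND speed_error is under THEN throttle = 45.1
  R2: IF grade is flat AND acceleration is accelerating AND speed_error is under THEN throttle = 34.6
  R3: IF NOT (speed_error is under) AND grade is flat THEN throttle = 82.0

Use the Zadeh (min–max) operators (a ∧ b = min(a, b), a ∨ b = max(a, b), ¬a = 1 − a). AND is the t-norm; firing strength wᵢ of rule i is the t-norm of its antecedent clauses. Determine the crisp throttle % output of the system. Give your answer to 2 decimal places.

64.05

R1 (z=45.1): ¬downhill=1−0.71=0.29, accelerating=0.23, under=0.28; AND[min(a, b)] → w = 0.23
R2 (z=34.6): flat=0.62, accelerating=0.23, under=0.28; AND[min(a, b)] → w = 0.23
R3 (z=82.0): ¬under=1−0.28=0.72, flat=0.62; AND[min(a, b)] → w = 0.62
Weighted average = (0.23·45.1 + 0.23·34.6 + 0.62·82.0) / (0.23 + 0.23 + 0.62)
  = 69.1710 / 1.0800 = 64.05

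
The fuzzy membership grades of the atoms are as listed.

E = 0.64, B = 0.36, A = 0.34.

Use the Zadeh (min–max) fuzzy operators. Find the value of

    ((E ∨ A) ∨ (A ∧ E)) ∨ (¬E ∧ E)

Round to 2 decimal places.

E ∨ A = max(a, b) on (0.64, 0.34) = 0.64
A ∧ E = min(a, b) on (0.34, 0.64) = 0.34
(E ∨ A) ∨ (A ∧ E) = max(a, b) on (0.64, 0.34) = 0.64
¬E = 1 − 0.64 = 0.36
¬E ∧ E = min(a, b) on (0.36, 0.64) = 0.36
((E ∨ A) ∨ (A ∧ E)) ∨ (¬E ∧ E) = max(a, b) on (0.64, 0.36) = 0.64

0.64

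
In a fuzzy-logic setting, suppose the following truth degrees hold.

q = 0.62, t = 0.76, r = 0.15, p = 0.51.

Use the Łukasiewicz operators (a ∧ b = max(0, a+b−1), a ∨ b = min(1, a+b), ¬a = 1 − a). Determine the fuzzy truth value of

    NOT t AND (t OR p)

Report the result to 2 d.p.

0.24

NOT t = 1 − 0.76 = 0.24
t OR p = min(1, a+b) on (0.76, 0.51) = 1.00
NOT t AND (t OR p) = max(0, a+b−1) on (0.24, 1.00) = 0.24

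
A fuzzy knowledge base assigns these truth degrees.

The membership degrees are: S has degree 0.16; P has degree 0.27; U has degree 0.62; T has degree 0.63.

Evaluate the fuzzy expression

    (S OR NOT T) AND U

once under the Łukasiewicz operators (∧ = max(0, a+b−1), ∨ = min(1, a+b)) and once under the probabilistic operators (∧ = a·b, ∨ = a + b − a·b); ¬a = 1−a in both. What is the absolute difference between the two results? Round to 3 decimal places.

Under Łukasiewicz:
  NOT T = 1 − 0.63 = 0.37
  S OR NOT T = min(1, a+b) on (0.16, 0.37) = 0.53
  (S OR NOT T) AND U = max(0, a+b−1) on (0.53, 0.62) = 0.15
  → value = 0.1500
Under probabilistic:
  NOT T = 1 − 0.6300 = 0.3700
  S OR NOT T = a + b − a·b on (0.1600, 0.3700) = 0.4708
  (S OR NOT T) AND U = a·b on (0.4708, 0.6200) = 0.2919
  → value = 0.2919
|0.1500 − 0.2919| = 0.142

0.142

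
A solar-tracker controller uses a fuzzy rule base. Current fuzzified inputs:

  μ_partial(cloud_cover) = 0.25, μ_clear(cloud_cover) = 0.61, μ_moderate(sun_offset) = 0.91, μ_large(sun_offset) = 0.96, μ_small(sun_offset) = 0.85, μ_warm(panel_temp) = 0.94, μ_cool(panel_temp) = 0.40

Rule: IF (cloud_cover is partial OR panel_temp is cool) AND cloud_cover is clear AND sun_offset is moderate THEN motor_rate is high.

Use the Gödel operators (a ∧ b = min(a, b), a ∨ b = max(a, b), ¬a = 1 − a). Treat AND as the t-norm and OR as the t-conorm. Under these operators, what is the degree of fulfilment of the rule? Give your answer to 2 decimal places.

firing strength: (partial=0.25 OR cool=0.40) = 0.40; AND[min(a, b)] with clear=0.61, moderate=0.91 → w = 0.40

0.40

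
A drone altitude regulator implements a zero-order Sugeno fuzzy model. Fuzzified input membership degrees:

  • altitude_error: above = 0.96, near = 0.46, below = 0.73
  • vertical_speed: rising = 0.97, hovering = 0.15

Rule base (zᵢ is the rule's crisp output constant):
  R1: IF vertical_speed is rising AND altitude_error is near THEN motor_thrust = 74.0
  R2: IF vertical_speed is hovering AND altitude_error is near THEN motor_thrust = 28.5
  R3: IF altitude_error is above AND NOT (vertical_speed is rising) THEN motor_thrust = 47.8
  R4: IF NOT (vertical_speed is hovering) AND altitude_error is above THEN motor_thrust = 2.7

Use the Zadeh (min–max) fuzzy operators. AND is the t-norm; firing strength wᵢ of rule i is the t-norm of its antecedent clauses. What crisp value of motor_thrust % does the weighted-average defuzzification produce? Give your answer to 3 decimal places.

R1 (z=74.0): rising=0.97, near=0.46; AND[min(a, b)] → w = 0.46
R2 (z=28.5): hovering=0.15, near=0.46; AND[min(a, b)] → w = 0.15
R3 (z=47.8): above=0.96, ¬rising=1−0.97=0.03; AND[min(a, b)] → w = 0.03
R4 (z=2.7): ¬hovering=1−0.15=0.85, above=0.96; AND[min(a, b)] → w = 0.85
Weighted average = (0.46·74.0 + 0.15·28.5 + 0.03·47.8 + 0.85·2.7) / (0.46 + 0.15 + 0.03 + 0.85)
  = 42.0440 / 1.4900 = 28.217

28.217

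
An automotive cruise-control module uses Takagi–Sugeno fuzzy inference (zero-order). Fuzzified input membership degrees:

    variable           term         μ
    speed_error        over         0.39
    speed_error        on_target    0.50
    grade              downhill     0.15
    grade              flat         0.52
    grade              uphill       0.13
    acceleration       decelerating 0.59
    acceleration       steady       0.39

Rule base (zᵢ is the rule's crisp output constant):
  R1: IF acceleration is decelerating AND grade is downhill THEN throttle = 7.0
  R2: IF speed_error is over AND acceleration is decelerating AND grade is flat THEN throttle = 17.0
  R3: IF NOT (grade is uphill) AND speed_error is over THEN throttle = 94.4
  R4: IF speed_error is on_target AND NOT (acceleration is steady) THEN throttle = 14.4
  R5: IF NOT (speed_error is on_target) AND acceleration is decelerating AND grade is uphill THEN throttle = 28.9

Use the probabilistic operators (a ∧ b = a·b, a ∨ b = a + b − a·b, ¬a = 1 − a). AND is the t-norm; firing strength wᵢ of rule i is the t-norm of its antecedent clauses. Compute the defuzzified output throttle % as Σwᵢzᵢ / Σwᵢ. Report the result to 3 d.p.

45.110

R1 (z=7.0): decelerating=0.59, downhill=0.15; AND[a·b] → w = 0.0885
R2 (z=17.0): over=0.39, decelerating=0.59, flat=0.52; AND[a·b] → w = 0.1197
R3 (z=94.4): ¬uphill=1−0.13=0.87, over=0.39; AND[a·b] → w = 0.3393
R4 (z=14.4): on_target=0.50, ¬steady=1−0.39=0.61; AND[a·b] → w = 0.3050
R5 (z=28.9): ¬on_target=1−0.50=0.50, decelerating=0.59, uphill=0.13; AND[a·b] → w = 0.0384
Weighted average = (0.0885·7.0 + 0.1197·17.0 + 0.3393·94.4 + 0.3050·14.4 + 0.0384·28.9) / (0.0885 + 0.1197 + 0.3393 + 0.3050 + 0.0384)
  = 40.1838 / 0.8908 = 45.110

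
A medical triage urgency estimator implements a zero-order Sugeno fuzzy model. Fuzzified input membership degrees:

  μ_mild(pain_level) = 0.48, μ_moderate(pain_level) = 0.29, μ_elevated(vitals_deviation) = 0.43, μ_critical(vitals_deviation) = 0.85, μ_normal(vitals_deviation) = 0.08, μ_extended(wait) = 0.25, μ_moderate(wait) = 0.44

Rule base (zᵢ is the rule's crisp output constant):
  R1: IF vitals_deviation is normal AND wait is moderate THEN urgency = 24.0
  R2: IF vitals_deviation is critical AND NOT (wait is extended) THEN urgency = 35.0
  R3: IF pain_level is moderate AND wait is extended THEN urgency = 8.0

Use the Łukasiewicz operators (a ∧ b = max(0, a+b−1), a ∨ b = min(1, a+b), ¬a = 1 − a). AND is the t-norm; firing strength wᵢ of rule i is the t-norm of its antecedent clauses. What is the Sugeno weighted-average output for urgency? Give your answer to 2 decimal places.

35.00

R1 (z=24.0): normal=0.08, moderate=0.44; AND[max(0, a+b−1)] → w = 0.00
R2 (z=35.0): critical=0.85, ¬extended=1−0.25=0.75; AND[max(0, a+b−1)] → w = 0.60
R3 (z=8.0): moderate=0.29, extended=0.25; AND[max(0, a+b−1)] → w = 0.00
Weighted average = (0.00·24.0 + 0.60·35.0 + 0.00·8.0) / (0.00 + 0.60 + 0.00)
  = 21.0000 / 0.6000 = 35.00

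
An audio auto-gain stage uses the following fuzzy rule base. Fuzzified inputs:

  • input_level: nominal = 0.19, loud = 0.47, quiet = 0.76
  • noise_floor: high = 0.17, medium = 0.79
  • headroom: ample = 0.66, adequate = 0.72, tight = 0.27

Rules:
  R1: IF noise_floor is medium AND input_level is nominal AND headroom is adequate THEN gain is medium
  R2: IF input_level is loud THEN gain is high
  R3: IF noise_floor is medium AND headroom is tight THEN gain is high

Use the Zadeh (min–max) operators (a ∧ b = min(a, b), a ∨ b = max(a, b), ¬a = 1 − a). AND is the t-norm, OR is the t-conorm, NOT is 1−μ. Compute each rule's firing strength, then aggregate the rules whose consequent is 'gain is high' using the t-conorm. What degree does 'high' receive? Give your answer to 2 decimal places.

0.47

R1: medium=0.79, nominal=0.19, adequate=0.72; AND[min(a, b)] → w = 0.19
R2: loud=0.47 → w = 0.47
R3: medium=0.79, tight=0.27; AND[min(a, b)] → w = 0.27
Rules with consequent 'high': {R2, R3} → strengths 0.47, 0.27
Aggregate via t-conorm [max(a, b)]: 0.47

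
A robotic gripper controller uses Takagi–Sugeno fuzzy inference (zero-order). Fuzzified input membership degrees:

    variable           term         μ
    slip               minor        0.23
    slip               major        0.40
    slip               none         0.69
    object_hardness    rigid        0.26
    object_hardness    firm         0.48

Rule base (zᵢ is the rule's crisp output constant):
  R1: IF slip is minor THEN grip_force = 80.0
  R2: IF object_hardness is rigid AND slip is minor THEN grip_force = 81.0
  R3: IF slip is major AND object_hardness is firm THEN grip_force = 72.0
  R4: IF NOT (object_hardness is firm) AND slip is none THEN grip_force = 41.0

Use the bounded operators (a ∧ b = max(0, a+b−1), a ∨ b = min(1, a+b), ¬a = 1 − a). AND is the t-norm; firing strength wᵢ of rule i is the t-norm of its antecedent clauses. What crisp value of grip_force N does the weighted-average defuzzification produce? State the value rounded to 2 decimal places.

R1 (z=80.0): minor=0.23 → w = 0.23
R2 (z=81.0): rigid=0.26, minor=0.23; AND[max(0, a+b−1)] → w = 0.00
R3 (z=72.0): major=0.40, firm=0.48; AND[max(0, a+b−1)] → w = 0.00
R4 (z=41.0): ¬firm=1−0.48=0.52, none=0.69; AND[max(0, a+b−1)] → w = 0.21
Weighted average = (0.23·80.0 + 0.00·81.0 + 0.00·72.0 + 0.21·41.0) / (0.23 + 0.00 + 0.00 + 0.21)
  = 27.0100 / 0.4400 = 61.39

61.39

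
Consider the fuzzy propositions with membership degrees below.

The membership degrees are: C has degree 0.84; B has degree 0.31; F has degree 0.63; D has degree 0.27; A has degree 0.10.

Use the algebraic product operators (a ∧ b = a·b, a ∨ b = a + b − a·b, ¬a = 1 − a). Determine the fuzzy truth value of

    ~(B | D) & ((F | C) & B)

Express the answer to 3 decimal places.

0.147

B | D = a + b − a·b on (0.3100, 0.2700) = 0.4963
~(B | D) = 1 − 0.4963 = 0.5037
F | C = a + b − a·b on (0.6300, 0.8400) = 0.9408
(F | C) & B = a·b on (0.9408, 0.3100) = 0.2916
~(B | D) & ((F | C) & B) = a·b on (0.5037, 0.2916) = 0.1469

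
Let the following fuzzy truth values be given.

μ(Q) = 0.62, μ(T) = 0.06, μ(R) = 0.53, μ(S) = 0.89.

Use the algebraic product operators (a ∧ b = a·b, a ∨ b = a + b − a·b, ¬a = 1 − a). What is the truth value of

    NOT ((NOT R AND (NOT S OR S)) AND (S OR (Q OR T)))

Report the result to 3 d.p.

NOT R = 1 − 0.5300 = 0.4700
NOT S = 1 − 0.8900 = 0.1100
NOT S OR S = a + b − a·b on (0.1100, 0.8900) = 0.9021
NOT R AND (NOT S OR S) = a·b on (0.4700, 0.9021) = 0.4240
Q OR T = a + b − a·b on (0.6200, 0.0600) = 0.6428
S OR (Q OR T) = a + b − a·b on (0.8900, 0.6428) = 0.9607
(NOT R AND (NOT S OR S)) AND (S OR (Q OR T)) = a·b on (0.4240, 0.9607) = 0.4073
NOT ((NOT R AND (NOT S OR S)) AND (S OR (Q OR T))) = 1 − 0.4073 = 0.5927

0.593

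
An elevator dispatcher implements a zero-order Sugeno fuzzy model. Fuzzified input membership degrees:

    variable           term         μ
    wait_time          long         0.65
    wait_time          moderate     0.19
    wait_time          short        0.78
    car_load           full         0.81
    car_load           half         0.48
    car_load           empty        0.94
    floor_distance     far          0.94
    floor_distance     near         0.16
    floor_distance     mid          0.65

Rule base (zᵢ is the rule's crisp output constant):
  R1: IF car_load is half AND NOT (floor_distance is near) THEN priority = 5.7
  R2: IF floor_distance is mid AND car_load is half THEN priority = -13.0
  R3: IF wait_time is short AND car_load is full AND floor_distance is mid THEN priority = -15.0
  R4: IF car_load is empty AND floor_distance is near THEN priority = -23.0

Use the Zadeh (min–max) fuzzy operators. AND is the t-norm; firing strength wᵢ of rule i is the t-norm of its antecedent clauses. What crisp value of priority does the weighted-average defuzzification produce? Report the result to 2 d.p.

R1 (z=5.7): half=0.48, ¬near=1−0.16=0.84; AND[min(a, b)] → w = 0.48
R2 (z=-13.0): mid=0.65, half=0.48; AND[min(a, b)] → w = 0.48
R3 (z=-15.0): short=0.78, full=0.81, mid=0.65; AND[min(a, b)] → w = 0.65
R4 (z=-23.0): empty=0.94, near=0.16; AND[min(a, b)] → w = 0.16
Weighted average = (0.48·5.7 + 0.48·-13.0 + 0.65·-15.0 + 0.16·-23.0) / (0.48 + 0.48 + 0.65 + 0.16)
  = -16.9340 / 1.7700 = -9.57

-9.57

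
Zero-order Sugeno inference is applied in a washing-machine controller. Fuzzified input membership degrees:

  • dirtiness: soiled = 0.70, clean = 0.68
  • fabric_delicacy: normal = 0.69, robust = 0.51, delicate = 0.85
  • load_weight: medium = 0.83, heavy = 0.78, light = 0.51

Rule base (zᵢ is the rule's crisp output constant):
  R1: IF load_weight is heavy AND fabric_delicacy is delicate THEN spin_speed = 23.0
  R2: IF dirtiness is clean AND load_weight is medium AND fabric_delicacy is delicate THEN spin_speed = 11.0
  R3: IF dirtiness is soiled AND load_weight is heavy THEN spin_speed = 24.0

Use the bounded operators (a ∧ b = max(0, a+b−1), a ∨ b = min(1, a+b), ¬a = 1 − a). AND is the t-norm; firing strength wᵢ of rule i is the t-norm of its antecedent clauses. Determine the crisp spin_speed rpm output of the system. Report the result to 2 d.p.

20.39

R1 (z=23.0): heavy=0.78, delicate=0.85; AND[max(0, a+b−1)] → w = 0.63
R2 (z=11.0): clean=0.68, medium=0.83, delicate=0.85; AND[max(0, a+b−1)] → w = 0.36
R3 (z=24.0): soiled=0.70, heavy=0.78; AND[max(0, a+b−1)] → w = 0.48
Weighted average = (0.63·23.0 + 0.36·11.0 + 0.48·24.0) / (0.63 + 0.36 + 0.48)
  = 29.9700 / 1.4700 = 20.39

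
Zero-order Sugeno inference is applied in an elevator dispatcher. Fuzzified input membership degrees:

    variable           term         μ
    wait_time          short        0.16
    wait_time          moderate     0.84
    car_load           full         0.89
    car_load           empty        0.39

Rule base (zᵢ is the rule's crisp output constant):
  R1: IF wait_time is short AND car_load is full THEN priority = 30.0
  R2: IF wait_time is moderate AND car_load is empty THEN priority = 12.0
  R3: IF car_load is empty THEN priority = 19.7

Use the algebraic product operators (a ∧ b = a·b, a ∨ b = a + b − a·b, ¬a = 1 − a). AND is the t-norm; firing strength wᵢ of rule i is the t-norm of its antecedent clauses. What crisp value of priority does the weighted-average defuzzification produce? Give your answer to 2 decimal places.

R1 (z=30.0): short=0.16, full=0.89; AND[a·b] → w = 0.1424
R2 (z=12.0): moderate=0.84, empty=0.39; AND[a·b] → w = 0.3276
R3 (z=19.7): empty=0.39 → w = 0.3900
Weighted average = (0.1424·30.0 + 0.3276·12.0 + 0.3900·19.7) / (0.1424 + 0.3276 + 0.3900)
  = 15.8862 / 0.8600 = 18.47

18.47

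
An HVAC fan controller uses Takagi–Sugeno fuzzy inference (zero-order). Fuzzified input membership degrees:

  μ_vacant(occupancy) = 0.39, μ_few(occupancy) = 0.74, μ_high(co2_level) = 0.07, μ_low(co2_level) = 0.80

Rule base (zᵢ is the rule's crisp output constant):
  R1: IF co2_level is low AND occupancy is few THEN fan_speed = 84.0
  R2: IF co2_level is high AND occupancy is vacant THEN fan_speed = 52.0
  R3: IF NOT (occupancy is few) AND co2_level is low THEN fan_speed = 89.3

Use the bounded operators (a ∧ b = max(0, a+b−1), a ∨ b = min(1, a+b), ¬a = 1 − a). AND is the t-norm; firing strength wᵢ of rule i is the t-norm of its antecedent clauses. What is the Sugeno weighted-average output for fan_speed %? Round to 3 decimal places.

84.530

R1 (z=84.0): low=0.80, few=0.74; AND[max(0, a+b−1)] → w = 0.54
R2 (z=52.0): high=0.07, vacant=0.39; AND[max(0, a+b−1)] → w = 0.00
R3 (z=89.3): ¬few=1−0.74=0.26, low=0.80; AND[max(0, a+b−1)] → w = 0.06
Weighted average = (0.54·84.0 + 0.00·52.0 + 0.06·89.3) / (0.54 + 0.00 + 0.06)
  = 50.7180 / 0.6000 = 84.530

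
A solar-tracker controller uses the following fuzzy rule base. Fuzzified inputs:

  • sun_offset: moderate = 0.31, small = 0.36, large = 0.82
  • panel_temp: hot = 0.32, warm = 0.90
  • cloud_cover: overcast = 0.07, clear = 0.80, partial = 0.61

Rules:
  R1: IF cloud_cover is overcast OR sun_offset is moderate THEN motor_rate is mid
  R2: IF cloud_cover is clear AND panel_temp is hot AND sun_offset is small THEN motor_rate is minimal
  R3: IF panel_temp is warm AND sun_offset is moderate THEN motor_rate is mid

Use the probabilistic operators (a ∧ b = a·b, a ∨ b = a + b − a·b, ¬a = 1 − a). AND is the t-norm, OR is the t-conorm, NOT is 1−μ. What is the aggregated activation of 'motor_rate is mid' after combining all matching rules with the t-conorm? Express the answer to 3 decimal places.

0.537

R1: overcast=0.07, moderate=0.31; OR[a + b − a·b] → w = 0.3583
R2: clear=0.80, hot=0.32, small=0.36; AND[a·b] → w = 0.0922
R3: warm=0.90, moderate=0.31; AND[a·b] → w = 0.2790
Rules with consequent 'mid': {R1, R3} → strengths 0.3583, 0.2790
Aggregate via t-conorm [a + b − a·b]: 0.5373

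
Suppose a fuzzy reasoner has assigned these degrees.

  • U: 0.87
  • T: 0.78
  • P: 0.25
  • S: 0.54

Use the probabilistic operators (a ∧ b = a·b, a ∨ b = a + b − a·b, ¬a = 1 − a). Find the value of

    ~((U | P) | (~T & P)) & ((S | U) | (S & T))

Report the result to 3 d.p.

U | P = a + b − a·b on (0.8700, 0.2500) = 0.9025
~T = 1 − 0.7800 = 0.2200
~T & P = a·b on (0.2200, 0.2500) = 0.0550
(U | P) | (~T & P) = a + b − a·b on (0.9025, 0.0550) = 0.9079
~((U | P) | (~T & P)) = 1 − 0.9079 = 0.0921
S | U = a + b − a·b on (0.5400, 0.8700) = 0.9402
S & T = a·b on (0.5400, 0.7800) = 0.4212
(S | U) | (S & T) = a + b − a·b on (0.9402, 0.4212) = 0.9654
~((U | P) | (~T & P)) & ((S | U) | (S & T)) = a·b on (0.0921, 0.9654) = 0.0889

0.089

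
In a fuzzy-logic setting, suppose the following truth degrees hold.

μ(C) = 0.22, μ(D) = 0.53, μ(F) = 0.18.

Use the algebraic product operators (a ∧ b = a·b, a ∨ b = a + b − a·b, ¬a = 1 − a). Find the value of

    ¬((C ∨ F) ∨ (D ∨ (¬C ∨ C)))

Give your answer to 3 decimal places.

C ∨ F = a + b − a·b on (0.2200, 0.1800) = 0.3604
¬C = 1 − 0.2200 = 0.7800
¬C ∨ C = a + b − a·b on (0.7800, 0.2200) = 0.8284
D ∨ (¬C ∨ C) = a + b − a·b on (0.5300, 0.8284) = 0.9193
(C ∨ F) ∨ (D ∨ (¬C ∨ C)) = a + b − a·b on (0.3604, 0.9193) = 0.9484
¬((C ∨ F) ∨ (D ∨ (¬C ∨ C))) = 1 − 0.9484 = 0.0516

0.052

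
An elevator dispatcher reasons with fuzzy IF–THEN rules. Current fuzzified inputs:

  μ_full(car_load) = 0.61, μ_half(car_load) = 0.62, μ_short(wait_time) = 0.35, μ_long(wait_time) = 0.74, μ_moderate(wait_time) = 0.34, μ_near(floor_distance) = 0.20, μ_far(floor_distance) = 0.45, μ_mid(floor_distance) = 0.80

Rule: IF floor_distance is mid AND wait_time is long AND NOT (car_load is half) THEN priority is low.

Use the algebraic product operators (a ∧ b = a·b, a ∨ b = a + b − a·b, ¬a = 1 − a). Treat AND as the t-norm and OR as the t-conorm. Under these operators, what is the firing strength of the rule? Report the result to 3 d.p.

0.225

firing strength: mid=0.80, long=0.74, ¬half=1−0.62=0.38; AND[a·b] → w = 0.2250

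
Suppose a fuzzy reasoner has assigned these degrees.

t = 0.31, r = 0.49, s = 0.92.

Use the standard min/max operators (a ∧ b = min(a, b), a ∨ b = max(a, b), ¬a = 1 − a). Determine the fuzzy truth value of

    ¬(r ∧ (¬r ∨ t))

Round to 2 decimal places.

¬r = 1 − 0.49 = 0.51
¬r ∨ t = max(a, b) on (0.51, 0.31) = 0.51
r ∧ (¬r ∨ t) = min(a, b) on (0.49, 0.51) = 0.49
¬(r ∧ (¬r ∨ t)) = 1 − 0.49 = 0.51

0.51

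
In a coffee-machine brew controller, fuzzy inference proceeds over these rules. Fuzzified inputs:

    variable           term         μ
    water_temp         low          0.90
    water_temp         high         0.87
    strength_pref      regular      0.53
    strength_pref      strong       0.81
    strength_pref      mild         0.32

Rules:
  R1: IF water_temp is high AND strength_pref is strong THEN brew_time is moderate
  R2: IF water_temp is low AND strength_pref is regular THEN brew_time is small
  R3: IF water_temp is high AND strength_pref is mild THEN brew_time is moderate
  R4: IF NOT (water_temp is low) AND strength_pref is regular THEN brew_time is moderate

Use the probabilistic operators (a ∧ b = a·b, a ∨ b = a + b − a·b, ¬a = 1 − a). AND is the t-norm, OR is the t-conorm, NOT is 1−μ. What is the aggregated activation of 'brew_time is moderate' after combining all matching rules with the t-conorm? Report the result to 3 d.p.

0.798

R1: high=0.87, strong=0.81; AND[a·b] → w = 0.7047
R2: low=0.90, regular=0.53; AND[a·b] → w = 0.4770
R3: high=0.87, mild=0.32; AND[a·b] → w = 0.2784
R4: ¬low=1−0.90=0.10, regular=0.53; AND[a·b] → w = 0.0530
Rules with consequent 'moderate': {R1, R3, R4} → strengths 0.7047, 0.2784, 0.0530
Aggregate via t-conorm [a + b − a·b]: 0.7982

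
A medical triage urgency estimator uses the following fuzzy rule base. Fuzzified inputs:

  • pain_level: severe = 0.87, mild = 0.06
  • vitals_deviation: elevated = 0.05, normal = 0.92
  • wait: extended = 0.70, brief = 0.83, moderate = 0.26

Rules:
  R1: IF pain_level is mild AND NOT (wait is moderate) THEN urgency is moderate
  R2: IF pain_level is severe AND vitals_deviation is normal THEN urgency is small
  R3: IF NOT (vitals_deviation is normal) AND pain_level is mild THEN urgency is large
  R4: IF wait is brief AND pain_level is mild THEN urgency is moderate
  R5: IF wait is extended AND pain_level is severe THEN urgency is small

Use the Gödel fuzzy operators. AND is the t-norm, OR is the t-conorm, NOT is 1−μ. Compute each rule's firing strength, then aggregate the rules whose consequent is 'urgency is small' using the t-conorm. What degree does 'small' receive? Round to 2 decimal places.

R1: mild=0.06, ¬moderate=1−0.26=0.74; AND[min(a, b)] → w = 0.06
R2: severe=0.87, normal=0.92; AND[min(a, b)] → w = 0.87
R3: ¬normal=1−0.92=0.08, mild=0.06; AND[min(a, b)] → w = 0.06
R4: brief=0.83, mild=0.06; AND[min(a, b)] → w = 0.06
R5: extended=0.70, severe=0.87; AND[min(a, b)] → w = 0.70
Rules with consequent 'small': {R2, R5} → strengths 0.87, 0.70
Aggregate via t-conorm [max(a, b)]: 0.87

0.87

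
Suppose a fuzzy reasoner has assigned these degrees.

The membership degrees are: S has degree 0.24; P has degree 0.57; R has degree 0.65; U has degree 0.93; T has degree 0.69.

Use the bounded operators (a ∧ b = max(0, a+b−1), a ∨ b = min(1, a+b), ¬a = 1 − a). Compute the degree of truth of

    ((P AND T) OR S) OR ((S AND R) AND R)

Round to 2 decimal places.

0.50

P AND T = max(0, a+b−1) on (0.57, 0.69) = 0.26
(P AND T) OR S = min(1, a+b) on (0.26, 0.24) = 0.50
S AND R = max(0, a+b−1) on (0.24, 0.65) = 0.00
(S AND R) AND R = max(0, a+b−1) on (0.00, 0.65) = 0.00
((P AND T) OR S) OR ((S AND R) AND R) = min(1, a+b) on (0.50, 0.00) = 0.50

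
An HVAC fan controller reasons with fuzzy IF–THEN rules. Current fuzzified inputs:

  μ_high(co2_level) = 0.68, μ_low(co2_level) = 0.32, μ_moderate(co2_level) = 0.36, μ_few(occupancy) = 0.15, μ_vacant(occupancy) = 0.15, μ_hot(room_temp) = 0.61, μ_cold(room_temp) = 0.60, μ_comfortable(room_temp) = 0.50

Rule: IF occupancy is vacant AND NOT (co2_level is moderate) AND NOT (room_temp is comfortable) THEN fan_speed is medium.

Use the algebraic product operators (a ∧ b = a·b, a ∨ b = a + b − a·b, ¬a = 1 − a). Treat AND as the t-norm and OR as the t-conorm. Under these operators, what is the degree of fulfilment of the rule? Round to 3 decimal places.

0.048

firing strength: vacant=0.15, ¬moderate=1−0.36=0.64, ¬comfortable=1−0.50=0.50; AND[a·b] → w = 0.0480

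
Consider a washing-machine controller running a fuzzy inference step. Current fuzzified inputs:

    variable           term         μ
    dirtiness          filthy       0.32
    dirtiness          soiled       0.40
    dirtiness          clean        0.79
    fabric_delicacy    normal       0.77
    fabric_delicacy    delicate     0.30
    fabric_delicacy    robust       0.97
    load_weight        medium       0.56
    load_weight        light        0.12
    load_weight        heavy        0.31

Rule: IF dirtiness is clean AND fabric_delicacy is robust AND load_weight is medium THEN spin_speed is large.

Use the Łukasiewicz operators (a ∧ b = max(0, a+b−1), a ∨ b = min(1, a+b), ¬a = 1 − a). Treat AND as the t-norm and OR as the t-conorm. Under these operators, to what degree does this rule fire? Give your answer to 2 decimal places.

firing strength: clean=0.79, robust=0.97, medium=0.56; AND[max(0, a+b−1)] → w = 0.32

0.32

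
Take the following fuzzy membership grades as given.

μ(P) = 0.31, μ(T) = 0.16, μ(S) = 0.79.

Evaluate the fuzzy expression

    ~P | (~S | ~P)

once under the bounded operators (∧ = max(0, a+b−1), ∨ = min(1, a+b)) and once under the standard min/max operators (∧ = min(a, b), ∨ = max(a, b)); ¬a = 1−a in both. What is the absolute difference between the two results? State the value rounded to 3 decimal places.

Under bounded:
  ~P = 1 − 0.31 = 0.69
  ~S = 1 − 0.79 = 0.21
  ~P = 1 − 0.31 = 0.69
  ~S | ~P = min(1, a+b) on (0.21, 0.69) = 0.90
  ~P | (~S | ~P) = min(1, a+b) on (0.69, 0.90) = 1.00
  → value = 1.0000
Under standard min/max:
  ~P = 1 − 0.31 = 0.69
  ~S = 1 − 0.79 = 0.21
  ~P = 1 − 0.31 = 0.69
  ~S | ~P = max(a, b) on (0.21, 0.69) = 0.69
  ~P | (~S | ~P) = max(a, b) on (0.69, 0.69) = 0.69
  → value = 0.6900
|1.0000 − 0.6900| = 0.310

0.310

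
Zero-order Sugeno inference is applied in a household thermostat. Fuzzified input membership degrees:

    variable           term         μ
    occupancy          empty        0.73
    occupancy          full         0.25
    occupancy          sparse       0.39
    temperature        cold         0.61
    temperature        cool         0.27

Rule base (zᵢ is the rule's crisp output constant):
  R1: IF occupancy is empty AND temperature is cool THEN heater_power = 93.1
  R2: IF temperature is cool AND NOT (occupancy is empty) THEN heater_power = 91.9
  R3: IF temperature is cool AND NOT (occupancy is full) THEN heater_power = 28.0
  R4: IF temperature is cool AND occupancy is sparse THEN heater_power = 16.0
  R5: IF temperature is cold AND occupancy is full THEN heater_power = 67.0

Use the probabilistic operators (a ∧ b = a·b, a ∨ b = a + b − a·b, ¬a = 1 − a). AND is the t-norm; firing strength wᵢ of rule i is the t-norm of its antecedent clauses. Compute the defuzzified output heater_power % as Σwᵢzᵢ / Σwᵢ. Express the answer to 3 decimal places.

58.362

R1 (z=93.1): empty=0.73, cool=0.27; AND[a·b] → w = 0.1971
R2 (z=91.9): cool=0.27, ¬empty=1−0.73=0.27; AND[a·b] → w = 0.0729
R3 (z=28.0): cool=0.27, ¬full=1−0.25=0.75; AND[a·b] → w = 0.2025
R4 (z=16.0): cool=0.27, sparse=0.39; AND[a·b] → w = 0.1053
R5 (z=67.0): cold=0.61, full=0.25; AND[a·b] → w = 0.1525
Weighted average = (0.1971·93.1 + 0.0729·91.9 + 0.2025·28.0 + 0.1053·16.0 + 0.1525·67.0) / (0.1971 + 0.0729 + 0.2025 + 0.1053 + 0.1525)
  = 42.6218 / 0.7303 = 58.362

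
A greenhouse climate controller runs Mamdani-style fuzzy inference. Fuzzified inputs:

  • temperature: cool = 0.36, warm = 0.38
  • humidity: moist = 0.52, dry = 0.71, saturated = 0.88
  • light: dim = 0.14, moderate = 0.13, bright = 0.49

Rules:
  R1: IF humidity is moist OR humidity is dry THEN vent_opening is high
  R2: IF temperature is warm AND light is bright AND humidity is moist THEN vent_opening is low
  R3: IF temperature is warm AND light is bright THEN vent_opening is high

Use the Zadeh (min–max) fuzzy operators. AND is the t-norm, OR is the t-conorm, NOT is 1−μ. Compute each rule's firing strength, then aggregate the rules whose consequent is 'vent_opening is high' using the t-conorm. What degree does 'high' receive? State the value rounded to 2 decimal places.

0.71

R1: moist=0.52, dry=0.71; OR[max(a, b)] → w = 0.71
R2: warm=0.38, bright=0.49, moist=0.52; AND[min(a, b)] → w = 0.38
R3: warm=0.38, bright=0.49; AND[min(a, b)] → w = 0.38
Rules with consequent 'high': {R1, R3} → strengths 0.71, 0.38
Aggregate via t-conorm [max(a, b)]: 0.71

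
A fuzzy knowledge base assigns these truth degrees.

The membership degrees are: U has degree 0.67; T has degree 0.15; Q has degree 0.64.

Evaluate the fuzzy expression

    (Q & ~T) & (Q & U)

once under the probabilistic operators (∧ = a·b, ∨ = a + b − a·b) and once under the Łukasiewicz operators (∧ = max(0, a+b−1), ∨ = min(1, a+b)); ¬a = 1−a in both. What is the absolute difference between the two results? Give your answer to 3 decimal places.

0.233

Under probabilistic:
  ~T = 1 − 0.1500 = 0.8500
  Q & ~T = a·b on (0.6400, 0.8500) = 0.5440
  Q & U = a·b on (0.6400, 0.6700) = 0.4288
  (Q & ~T) & (Q & U) = a·b on (0.5440, 0.4288) = 0.2333
  → value = 0.2333
Under Łukasiewicz:
  ~T = 1 − 0.15 = 0.85
  Q & ~T = max(0, a+b−1) on (0.64, 0.85) = 0.49
  Q & U = max(0, a+b−1) on (0.64, 0.67) = 0.31
  (Q & ~T) & (Q & U) = max(0, a+b−1) on (0.49, 0.31) = 0.00
  → value = 0.0000
|0.2333 − 0.0000| = 0.233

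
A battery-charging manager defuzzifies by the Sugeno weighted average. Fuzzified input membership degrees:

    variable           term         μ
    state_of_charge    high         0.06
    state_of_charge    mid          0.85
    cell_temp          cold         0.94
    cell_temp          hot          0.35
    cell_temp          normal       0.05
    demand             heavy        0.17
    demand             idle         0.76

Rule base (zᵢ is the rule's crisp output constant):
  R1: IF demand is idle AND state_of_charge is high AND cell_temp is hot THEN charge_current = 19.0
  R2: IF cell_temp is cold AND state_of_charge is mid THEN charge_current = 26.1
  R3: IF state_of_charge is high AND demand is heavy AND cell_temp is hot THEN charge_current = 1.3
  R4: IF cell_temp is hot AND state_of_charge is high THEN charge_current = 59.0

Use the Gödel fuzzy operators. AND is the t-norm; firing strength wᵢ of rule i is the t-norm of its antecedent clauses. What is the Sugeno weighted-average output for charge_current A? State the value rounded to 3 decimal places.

26.158

R1 (z=19.0): idle=0.76, high=0.06, hot=0.35; AND[min(a, b)] → w = 0.06
R2 (z=26.1): cold=0.94, mid=0.85; AND[min(a, b)] → w = 0.85
R3 (z=1.3): high=0.06, heavy=0.17, hot=0.35; AND[min(a, b)] → w = 0.06
R4 (z=59.0): hot=0.35, high=0.06; AND[min(a, b)] → w = 0.06
Weighted average = (0.06·19.0 + 0.85·26.1 + 0.06·1.3 + 0.06·59.0) / (0.06 + 0.85 + 0.06 + 0.06)
  = 26.9430 / 1.0300 = 26.158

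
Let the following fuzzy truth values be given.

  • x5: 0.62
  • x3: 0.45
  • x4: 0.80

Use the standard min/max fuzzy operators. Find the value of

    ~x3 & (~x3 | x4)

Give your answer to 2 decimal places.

0.55

~x3 = 1 − 0.45 = 0.55
~x3 = 1 − 0.45 = 0.55
~x3 | x4 = max(a, b) on (0.55, 0.80) = 0.80
~x3 & (~x3 | x4) = min(a, b) on (0.55, 0.80) = 0.55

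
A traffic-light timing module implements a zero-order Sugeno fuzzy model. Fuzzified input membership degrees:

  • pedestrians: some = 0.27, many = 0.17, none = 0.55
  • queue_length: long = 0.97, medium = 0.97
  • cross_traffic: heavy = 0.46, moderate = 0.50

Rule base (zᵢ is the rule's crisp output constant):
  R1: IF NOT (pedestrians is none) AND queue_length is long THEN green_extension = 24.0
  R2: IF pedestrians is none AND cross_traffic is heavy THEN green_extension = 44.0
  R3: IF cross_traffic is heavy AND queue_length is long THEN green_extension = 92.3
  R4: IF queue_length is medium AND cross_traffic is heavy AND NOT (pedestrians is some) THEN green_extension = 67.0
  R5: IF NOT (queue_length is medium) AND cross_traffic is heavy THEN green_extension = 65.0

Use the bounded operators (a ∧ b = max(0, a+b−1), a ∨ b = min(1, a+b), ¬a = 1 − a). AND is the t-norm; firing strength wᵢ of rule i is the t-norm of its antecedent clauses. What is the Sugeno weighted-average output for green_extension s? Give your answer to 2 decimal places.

59.73

R1 (z=24.0): ¬none=1−0.55=0.45, long=0.97; AND[max(0, a+b−1)] → w = 0.42
R2 (z=44.0): none=0.55, heavy=0.46; AND[max(0, a+b−1)] → w = 0.01
R3 (z=92.3): heavy=0.46, long=0.97; AND[max(0, a+b−1)] → w = 0.43
R4 (z=67.0): medium=0.97, heavy=0.46, ¬some=1−0.27=0.73; AND[max(0, a+b−1)] → w = 0.16
R5 (z=65.0): ¬medium=1−0.97=0.03, heavy=0.46; AND[max(0, a+b−1)] → w = 0.00
Weighted average = (0.42·24.0 + 0.01·44.0 + 0.43·92.3 + 0.16·67.0 + 0.00·65.0) / (0.42 + 0.01 + 0.43 + 0.16 + 0.00)
  = 60.9290 / 1.0200 = 59.73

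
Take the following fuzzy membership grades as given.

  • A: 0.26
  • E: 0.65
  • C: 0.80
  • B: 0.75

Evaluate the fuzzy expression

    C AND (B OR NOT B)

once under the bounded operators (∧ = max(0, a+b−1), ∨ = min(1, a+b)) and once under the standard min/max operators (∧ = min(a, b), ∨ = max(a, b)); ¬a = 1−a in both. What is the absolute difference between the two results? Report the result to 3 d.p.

Under bounded:
  NOT B = 1 − 0.75 = 0.25
  B OR NOT B = min(1, a+b) on (0.75, 0.25) = 1.00
  C AND (B OR NOT B) = max(0, a+b−1) on (0.80, 1.00) = 0.80
  → value = 0.8000
Under standard min/max:
  NOT B = 1 − 0.75 = 0.25
  B OR NOT B = max(a, b) on (0.75, 0.25) = 0.75
  C AND (B OR NOT B) = min(a, b) on (0.80, 0.75) = 0.75
  → value = 0.7500
|0.8000 − 0.7500| = 0.050

0.050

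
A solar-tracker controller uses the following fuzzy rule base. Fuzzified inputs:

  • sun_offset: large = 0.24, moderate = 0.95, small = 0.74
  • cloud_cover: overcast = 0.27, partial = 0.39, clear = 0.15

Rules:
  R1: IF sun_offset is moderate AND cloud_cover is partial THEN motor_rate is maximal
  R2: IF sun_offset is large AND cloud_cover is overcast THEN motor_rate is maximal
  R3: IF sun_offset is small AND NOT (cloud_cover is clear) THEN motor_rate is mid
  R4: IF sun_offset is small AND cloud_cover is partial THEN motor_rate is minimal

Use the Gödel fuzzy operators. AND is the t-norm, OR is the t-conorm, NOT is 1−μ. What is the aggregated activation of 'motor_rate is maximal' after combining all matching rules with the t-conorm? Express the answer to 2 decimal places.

0.39

R1: moderate=0.95, partial=0.39; AND[min(a, b)] → w = 0.39
R2: large=0.24, overcast=0.27; AND[min(a, b)] → w = 0.24
R3: small=0.74, ¬clear=1−0.15=0.85; AND[min(a, b)] → w = 0.74
R4: small=0.74, partial=0.39; AND[min(a, b)] → w = 0.39
Rules with consequent 'maximal': {R1, R2} → strengths 0.39, 0.24
Aggregate via t-conorm [max(a, b)]: 0.39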